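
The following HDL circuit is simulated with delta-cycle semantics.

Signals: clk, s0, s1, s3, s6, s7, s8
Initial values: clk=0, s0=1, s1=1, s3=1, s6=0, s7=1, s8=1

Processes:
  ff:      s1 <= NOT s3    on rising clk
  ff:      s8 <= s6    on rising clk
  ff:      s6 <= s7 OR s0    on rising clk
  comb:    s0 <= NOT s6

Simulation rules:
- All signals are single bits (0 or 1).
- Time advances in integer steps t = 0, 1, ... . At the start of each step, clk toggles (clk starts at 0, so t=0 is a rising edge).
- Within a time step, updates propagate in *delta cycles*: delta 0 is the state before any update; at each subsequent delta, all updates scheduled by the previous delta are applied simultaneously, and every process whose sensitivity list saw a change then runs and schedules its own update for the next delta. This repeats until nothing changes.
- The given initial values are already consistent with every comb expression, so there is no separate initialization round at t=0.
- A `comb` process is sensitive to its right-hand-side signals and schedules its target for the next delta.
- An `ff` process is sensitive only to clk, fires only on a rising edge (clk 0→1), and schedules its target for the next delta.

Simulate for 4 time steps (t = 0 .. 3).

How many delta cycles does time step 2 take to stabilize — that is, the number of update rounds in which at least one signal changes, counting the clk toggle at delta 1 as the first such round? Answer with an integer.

2

t0.Δ0 s1=1 s6=0 s3=1 s7=1 s8=1 s0=1 clk=0
t0.Δ1 s1=1 s6=0 s3=1 s7=1 s8=1 s0=1 clk=1
t0.Δ2 s1=0 s6=1 s3=1 s7=1 s8=0 s0=1 clk=1
t0.Δ3 s1=0 s6=1 s3=1 s7=1 s8=0 s0=0 clk=1
t1.Δ0 s1=0 s6=1 s3=1 s7=1 s8=0 s0=0 clk=1
t1.Δ1 s1=0 s6=1 s3=1 s7=1 s8=0 s0=0 clk=0
t2.Δ0 s1=0 s6=1 s3=1 s7=1 s8=0 s0=0 clk=0
t2.Δ1 s1=0 s6=1 s3=1 s7=1 s8=0 s0=0 clk=1
t2.Δ2 s1=0 s6=1 s3=1 s7=1 s8=1 s0=0 clk=1
t3.Δ0 s1=0 s6=1 s3=1 s7=1 s8=1 s0=0 clk=1
t3.Δ1 s1=0 s6=1 s3=1 s7=1 s8=1 s0=0 clk=0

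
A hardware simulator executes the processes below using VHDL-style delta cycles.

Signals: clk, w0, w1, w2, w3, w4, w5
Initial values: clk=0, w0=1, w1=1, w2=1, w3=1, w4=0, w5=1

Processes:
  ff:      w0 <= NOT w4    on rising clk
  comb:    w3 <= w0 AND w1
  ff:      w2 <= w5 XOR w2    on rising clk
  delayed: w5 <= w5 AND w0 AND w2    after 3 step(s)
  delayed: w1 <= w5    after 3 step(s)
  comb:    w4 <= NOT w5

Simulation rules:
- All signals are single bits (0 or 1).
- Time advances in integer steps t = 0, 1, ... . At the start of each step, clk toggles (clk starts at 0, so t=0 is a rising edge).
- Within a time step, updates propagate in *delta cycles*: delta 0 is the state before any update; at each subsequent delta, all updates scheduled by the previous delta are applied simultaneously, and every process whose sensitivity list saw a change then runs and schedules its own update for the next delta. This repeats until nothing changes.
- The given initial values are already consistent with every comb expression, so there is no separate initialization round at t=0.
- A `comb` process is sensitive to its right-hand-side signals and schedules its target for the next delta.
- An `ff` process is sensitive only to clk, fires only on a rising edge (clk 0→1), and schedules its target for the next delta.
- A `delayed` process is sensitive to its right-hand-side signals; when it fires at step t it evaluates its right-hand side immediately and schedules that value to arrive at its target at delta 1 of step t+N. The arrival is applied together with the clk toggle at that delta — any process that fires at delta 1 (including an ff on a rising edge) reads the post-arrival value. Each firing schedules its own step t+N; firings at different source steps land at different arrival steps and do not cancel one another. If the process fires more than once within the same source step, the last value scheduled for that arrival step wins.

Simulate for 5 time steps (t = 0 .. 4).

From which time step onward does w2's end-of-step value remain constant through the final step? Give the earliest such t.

2

[bits: w1,w3,w0,clk,w2,w4,w5]
t=0: Δ0=1110101 Δ1=1111101 Δ2=1111001 | 2Δ
t=1: Δ0=1111001 Δ1=1110001 | 1Δ
t=2: Δ0=1110001 Δ1=1111001 Δ2=1111101 | 2Δ
t=3: Δ0=1111101 Δ1=1110100 Δ2=1110110 | 2Δ
t=4: Δ0=1110110 Δ1=1111110 Δ2=1101110 Δ3=1001110 | 3Δ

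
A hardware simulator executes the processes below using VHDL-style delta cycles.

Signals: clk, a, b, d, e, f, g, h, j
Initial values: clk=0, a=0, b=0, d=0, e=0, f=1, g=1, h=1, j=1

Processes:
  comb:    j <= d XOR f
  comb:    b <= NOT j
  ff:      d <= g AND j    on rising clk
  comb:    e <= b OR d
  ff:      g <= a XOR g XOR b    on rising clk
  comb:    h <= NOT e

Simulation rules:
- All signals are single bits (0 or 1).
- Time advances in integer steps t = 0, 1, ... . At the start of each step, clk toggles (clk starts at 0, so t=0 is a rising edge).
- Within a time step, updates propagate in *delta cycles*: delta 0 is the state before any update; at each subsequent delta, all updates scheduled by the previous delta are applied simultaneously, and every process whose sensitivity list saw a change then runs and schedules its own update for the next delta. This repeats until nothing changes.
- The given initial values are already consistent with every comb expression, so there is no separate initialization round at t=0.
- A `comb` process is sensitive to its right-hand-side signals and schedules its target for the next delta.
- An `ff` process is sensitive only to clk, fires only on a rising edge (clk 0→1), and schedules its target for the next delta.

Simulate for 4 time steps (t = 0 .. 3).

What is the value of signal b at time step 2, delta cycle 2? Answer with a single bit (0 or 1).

t=0 Δ0: h=1 g=1 f=1 j=1 d=0 e=0 a=0 clk=0 b=0
  Δ1: clk:0→1
  Δ2: d:0→1
  Δ3: j:1→0, e:0→1
  Δ4: h:1→0, b:0→1
  (4Δ to stable)
t=1 Δ0: h=0 g=1 f=1 j=0 d=1 e=1 a=0 clk=1 b=1
  Δ1: clk:1→0
  (1Δ to stable)
t=2 Δ0: h=0 g=1 f=1 j=0 d=1 e=1 a=0 clk=0 b=1
  Δ1: clk:0→1
  Δ2: g:1→0, d:1→0
  Δ3: j:0→1
  Δ4: b:1→0
  Δ5: e:1→0
  Δ6: h:0→1
  (6Δ to stable)
t=3 Δ0: h=1 g=0 f=1 j=1 d=0 e=0 a=0 clk=1 b=0
  Δ1: clk:1→0
  (1Δ to stable)

1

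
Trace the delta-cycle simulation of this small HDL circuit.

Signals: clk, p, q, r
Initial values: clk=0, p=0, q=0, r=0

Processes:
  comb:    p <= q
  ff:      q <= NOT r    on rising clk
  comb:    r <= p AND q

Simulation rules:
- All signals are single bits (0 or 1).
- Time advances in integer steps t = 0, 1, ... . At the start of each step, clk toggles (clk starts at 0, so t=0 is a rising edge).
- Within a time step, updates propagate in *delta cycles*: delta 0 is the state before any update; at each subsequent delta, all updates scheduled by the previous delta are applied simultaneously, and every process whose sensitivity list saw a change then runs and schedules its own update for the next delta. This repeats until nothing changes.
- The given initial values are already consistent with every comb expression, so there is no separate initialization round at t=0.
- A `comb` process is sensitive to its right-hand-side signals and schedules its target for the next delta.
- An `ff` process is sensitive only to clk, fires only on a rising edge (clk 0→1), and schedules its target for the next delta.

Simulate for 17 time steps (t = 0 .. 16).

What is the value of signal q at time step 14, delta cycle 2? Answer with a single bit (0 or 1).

0

t0.Δ0 p=0 q=0 r=0 clk=0
t0.Δ1 p=0 q=0 r=0 clk=1
t0.Δ2 p=0 q=1 r=0 clk=1
t0.Δ3 p=1 q=1 r=0 clk=1
t0.Δ4 p=1 q=1 r=1 clk=1
t1.Δ0 p=1 q=1 r=1 clk=1
t1.Δ1 p=1 q=1 r=1 clk=0
t2.Δ0 p=1 q=1 r=1 clk=0
t2.Δ1 p=1 q=1 r=1 clk=1
t2.Δ2 p=1 q=0 r=1 clk=1
t2.Δ3 p=0 q=0 r=0 clk=1
t3.Δ0 p=0 q=0 r=0 clk=1
t3.Δ1 p=0 q=0 r=0 clk=0
t4.Δ0 p=0 q=0 r=0 clk=0
t4.Δ1 p=0 q=0 r=0 clk=1
t4.Δ2 p=0 q=1 r=0 clk=1
t4.Δ3 p=1 q=1 r=0 clk=1
t4.Δ4 p=1 q=1 r=1 clk=1
t5.Δ0 p=1 q=1 r=1 clk=1
t5.Δ1 p=1 q=1 r=1 clk=0
t6.Δ0 p=1 q=1 r=1 clk=0
t6.Δ1 p=1 q=1 r=1 clk=1
t6.Δ2 p=1 q=0 r=1 clk=1
t6.Δ3 p=0 q=0 r=0 clk=1
t7.Δ0 p=0 q=0 r=0 clk=1
t7.Δ1 p=0 q=0 r=0 clk=0
t8.Δ0 p=0 q=0 r=0 clk=0
t8.Δ1 p=0 q=0 r=0 clk=1
t8.Δ2 p=0 q=1 r=0 clk=1
t8.Δ3 p=1 q=1 r=0 clk=1
t8.Δ4 p=1 q=1 r=1 clk=1
t9.Δ0 p=1 q=1 r=1 clk=1
t9.Δ1 p=1 q=1 r=1 clk=0
t10.Δ0 p=1 q=1 r=1 clk=0
t10.Δ1 p=1 q=1 r=1 clk=1
t10.Δ2 p=1 q=0 r=1 clk=1
t10.Δ3 p=0 q=0 r=0 clk=1
t11.Δ0 p=0 q=0 r=0 clk=1
t11.Δ1 p=0 q=0 r=0 clk=0
t12.Δ0 p=0 q=0 r=0 clk=0
t12.Δ1 p=0 q=0 r=0 clk=1
t12.Δ2 p=0 q=1 r=0 clk=1
t12.Δ3 p=1 q=1 r=0 clk=1
t12.Δ4 p=1 q=1 r=1 clk=1
t13.Δ0 p=1 q=1 r=1 clk=1
t13.Δ1 p=1 q=1 r=1 clk=0
t14.Δ0 p=1 q=1 r=1 clk=0
t14.Δ1 p=1 q=1 r=1 clk=1
t14.Δ2 p=1 q=0 r=1 clk=1
t14.Δ3 p=0 q=0 r=0 clk=1
t15.Δ0 p=0 q=0 r=0 clk=1
t15.Δ1 p=0 q=0 r=0 clk=0
t16.Δ0 p=0 q=0 r=0 clk=0
t16.Δ1 p=0 q=0 r=0 clk=1
t16.Δ2 p=0 q=1 r=0 clk=1
t16.Δ3 p=1 q=1 r=0 clk=1
t16.Δ4 p=1 q=1 r=1 clk=1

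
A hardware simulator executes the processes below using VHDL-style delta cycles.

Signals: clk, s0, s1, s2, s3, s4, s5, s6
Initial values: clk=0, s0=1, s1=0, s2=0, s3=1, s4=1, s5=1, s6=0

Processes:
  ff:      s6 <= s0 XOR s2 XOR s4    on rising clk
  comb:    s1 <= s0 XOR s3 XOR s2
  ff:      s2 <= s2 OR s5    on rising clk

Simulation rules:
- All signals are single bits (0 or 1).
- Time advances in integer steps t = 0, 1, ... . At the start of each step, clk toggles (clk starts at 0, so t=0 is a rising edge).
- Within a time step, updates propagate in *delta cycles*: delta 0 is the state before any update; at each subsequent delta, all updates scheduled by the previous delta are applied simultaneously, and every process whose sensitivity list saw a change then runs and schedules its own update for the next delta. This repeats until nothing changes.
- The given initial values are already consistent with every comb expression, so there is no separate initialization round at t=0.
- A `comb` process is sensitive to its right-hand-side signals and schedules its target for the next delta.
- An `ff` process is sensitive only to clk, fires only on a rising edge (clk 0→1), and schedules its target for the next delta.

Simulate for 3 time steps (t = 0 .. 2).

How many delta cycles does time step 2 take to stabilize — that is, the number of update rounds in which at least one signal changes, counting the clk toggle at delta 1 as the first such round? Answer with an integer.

2

t0.Δ0 s3=1 s6=0 s5=1 s4=1 clk=0 s0=1 s2=0 s1=0
t0.Δ1 s3=1 s6=0 s5=1 s4=1 clk=1 s0=1 s2=0 s1=0
t0.Δ2 s3=1 s6=0 s5=1 s4=1 clk=1 s0=1 s2=1 s1=0
t0.Δ3 s3=1 s6=0 s5=1 s4=1 clk=1 s0=1 s2=1 s1=1
t1.Δ0 s3=1 s6=0 s5=1 s4=1 clk=1 s0=1 s2=1 s1=1
t1.Δ1 s3=1 s6=0 s5=1 s4=1 clk=0 s0=1 s2=1 s1=1
t2.Δ0 s3=1 s6=0 s5=1 s4=1 clk=0 s0=1 s2=1 s1=1
t2.Δ1 s3=1 s6=0 s5=1 s4=1 clk=1 s0=1 s2=1 s1=1
t2.Δ2 s3=1 s6=1 s5=1 s4=1 clk=1 s0=1 s2=1 s1=1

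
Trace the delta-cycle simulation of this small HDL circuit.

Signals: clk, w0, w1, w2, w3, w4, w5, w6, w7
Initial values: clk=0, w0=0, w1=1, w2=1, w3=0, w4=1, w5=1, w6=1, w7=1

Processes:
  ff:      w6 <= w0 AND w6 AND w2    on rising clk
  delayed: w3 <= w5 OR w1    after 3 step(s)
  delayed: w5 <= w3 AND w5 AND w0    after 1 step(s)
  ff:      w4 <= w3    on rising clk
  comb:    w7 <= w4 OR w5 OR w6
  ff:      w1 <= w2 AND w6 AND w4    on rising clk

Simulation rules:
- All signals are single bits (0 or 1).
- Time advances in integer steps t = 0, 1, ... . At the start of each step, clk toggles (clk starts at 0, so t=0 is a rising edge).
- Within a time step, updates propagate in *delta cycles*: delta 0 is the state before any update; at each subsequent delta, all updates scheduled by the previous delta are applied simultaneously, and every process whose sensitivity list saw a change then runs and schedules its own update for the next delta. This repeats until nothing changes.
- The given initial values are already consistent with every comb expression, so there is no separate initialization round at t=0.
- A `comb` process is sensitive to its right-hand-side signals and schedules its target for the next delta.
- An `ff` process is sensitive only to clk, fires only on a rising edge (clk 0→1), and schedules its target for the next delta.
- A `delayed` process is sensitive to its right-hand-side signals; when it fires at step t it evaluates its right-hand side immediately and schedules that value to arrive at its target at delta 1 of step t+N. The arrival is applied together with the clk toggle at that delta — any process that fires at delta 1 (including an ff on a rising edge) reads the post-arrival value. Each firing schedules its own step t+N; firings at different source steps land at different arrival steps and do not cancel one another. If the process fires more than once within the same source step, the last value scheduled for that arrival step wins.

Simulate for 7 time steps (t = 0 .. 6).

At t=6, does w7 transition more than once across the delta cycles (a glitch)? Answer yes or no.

t=0 Δ0: w7=1 w3=0 w6=1 w1=1 w5=1 w0=0 w4=1 w2=1 clk=0
  Δ1: clk:0→1
  Δ2: w6:1→0, w4:1→0
  (2Δ to stable)
t=1 Δ0: w7=1 w3=0 w6=0 w1=1 w5=1 w0=0 w4=0 w2=1 clk=1
  Δ1: clk:1→0
  (1Δ to stable)
t=2 Δ0: w7=1 w3=0 w6=0 w1=1 w5=1 w0=0 w4=0 w2=1 clk=0
  Δ1: clk:0→1
  Δ2: w1:1→0
  (2Δ to stable)
t=3 Δ0: w7=1 w3=0 w6=0 w1=0 w5=1 w0=0 w4=0 w2=1 clk=1
  Δ1: clk:1→0
  (1Δ to stable)
t=4 Δ0: w7=1 w3=0 w6=0 w1=0 w5=1 w0=0 w4=0 w2=1 clk=0
  Δ1: clk:0→1
  (1Δ to stable)
t=5 Δ0: w7=1 w3=0 w6=0 w1=0 w5=1 w0=0 w4=0 w2=1 clk=1
  Δ1: w3:0→1, clk:1→0
  (1Δ to stable)
t=6 Δ0: w7=1 w3=1 w6=0 w1=0 w5=1 w0=0 w4=0 w2=1 clk=0
  Δ1: w5:1→0, clk:0→1
  Δ2: w7:1→0, w4:0→1
  Δ3: w7:0→1
  (3Δ to stable)

yes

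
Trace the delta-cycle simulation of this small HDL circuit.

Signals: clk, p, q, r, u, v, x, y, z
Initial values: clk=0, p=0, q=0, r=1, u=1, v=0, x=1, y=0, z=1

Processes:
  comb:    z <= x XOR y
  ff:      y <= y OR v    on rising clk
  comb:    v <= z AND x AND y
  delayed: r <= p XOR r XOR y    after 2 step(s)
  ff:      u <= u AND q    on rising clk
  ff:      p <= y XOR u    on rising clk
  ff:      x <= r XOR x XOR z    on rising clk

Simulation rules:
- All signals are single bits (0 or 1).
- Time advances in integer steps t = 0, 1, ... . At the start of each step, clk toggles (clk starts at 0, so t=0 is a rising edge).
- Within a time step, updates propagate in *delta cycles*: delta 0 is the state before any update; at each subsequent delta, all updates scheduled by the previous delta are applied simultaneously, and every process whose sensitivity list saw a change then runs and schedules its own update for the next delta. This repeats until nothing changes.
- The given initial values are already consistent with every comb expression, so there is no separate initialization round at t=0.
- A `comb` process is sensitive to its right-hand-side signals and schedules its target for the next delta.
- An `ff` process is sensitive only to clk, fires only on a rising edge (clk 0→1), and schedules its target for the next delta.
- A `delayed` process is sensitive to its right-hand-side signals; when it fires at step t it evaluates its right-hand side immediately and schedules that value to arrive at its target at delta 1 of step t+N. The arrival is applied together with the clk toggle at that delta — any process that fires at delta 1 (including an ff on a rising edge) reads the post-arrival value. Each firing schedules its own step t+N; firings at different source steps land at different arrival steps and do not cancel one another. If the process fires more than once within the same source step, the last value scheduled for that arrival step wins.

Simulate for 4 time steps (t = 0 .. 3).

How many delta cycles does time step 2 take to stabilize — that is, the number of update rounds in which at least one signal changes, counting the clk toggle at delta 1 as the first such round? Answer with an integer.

t0.Δ0 v=0 u=1 x=1 r=1 p=0 clk=0 y=0 q=0 z=1
t0.Δ1 v=0 u=1 x=1 r=1 p=0 clk=1 y=0 q=0 z=1
t0.Δ2 v=0 u=0 x=1 r=1 p=1 clk=1 y=0 q=0 z=1
t1.Δ0 v=0 u=0 x=1 r=1 p=1 clk=1 y=0 q=0 z=1
t1.Δ1 v=0 u=0 x=1 r=1 p=1 clk=0 y=0 q=0 z=1
t2.Δ0 v=0 u=0 x=1 r=1 p=1 clk=0 y=0 q=0 z=1
t2.Δ1 v=0 u=0 x=1 r=0 p=1 clk=1 y=0 q=0 z=1
t2.Δ2 v=0 u=0 x=0 r=0 p=0 clk=1 y=0 q=0 z=1
t2.Δ3 v=0 u=0 x=0 r=0 p=0 clk=1 y=0 q=0 z=0
t3.Δ0 v=0 u=0 x=0 r=0 p=0 clk=1 y=0 q=0 z=0
t3.Δ1 v=0 u=0 x=0 r=0 p=0 clk=0 y=0 q=0 z=0

3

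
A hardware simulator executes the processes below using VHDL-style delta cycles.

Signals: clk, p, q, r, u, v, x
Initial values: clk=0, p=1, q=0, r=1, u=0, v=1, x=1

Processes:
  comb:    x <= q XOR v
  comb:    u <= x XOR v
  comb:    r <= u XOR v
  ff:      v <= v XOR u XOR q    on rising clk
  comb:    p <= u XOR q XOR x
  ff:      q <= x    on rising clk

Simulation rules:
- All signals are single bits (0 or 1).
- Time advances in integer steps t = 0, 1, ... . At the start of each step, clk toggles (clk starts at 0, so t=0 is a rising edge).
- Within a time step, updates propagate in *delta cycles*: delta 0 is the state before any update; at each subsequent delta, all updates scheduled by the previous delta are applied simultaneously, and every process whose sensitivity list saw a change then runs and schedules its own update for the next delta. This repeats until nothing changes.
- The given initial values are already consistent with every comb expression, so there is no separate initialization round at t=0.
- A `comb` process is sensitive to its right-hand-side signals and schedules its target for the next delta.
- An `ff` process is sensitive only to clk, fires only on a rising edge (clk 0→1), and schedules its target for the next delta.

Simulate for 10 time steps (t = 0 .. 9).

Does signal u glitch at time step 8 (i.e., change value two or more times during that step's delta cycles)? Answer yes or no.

t=0 Δ0: q=0 r=1 x=1 u=0 p=1 clk=0 v=1
  Δ1: clk:0→1
  Δ2: q:0→1
  Δ3: x:1→0, p:1→0
  Δ4: u:0→1, p:0→1
  Δ5: r:1→0, p:1→0
  (5Δ to stable)
t=1 Δ0: q=1 r=0 x=0 u=1 p=0 clk=1 v=1
  Δ1: clk:1→0
  (1Δ to stable)
t=2 Δ0: q=1 r=0 x=0 u=1 p=0 clk=0 v=1
  Δ1: clk:0→1
  Δ2: q:1→0
  Δ3: x:0→1, p:0→1
  Δ4: u:1→0, p:1→0
  Δ5: r:0→1, p:0→1
  (5Δ to stable)
t=3 Δ0: q=0 r=1 x=1 u=0 p=1 clk=1 v=1
  Δ1: clk:1→0
  (1Δ to stable)
t=4 Δ0: q=0 r=1 x=1 u=0 p=1 clk=0 v=1
  Δ1: clk:0→1
  Δ2: q:0→1
  Δ3: x:1→0, p:1→0
  Δ4: u:0→1, p:0→1
  Δ5: r:1→0, p:1→0
  (5Δ to stable)
t=5 Δ0: q=1 r=0 x=0 u=1 p=0 clk=1 v=1
  Δ1: clk:1→0
  (1Δ to stable)
t=6 Δ0: q=1 r=0 x=0 u=1 p=0 clk=0 v=1
  Δ1: clk:0→1
  Δ2: q:1→0
  Δ3: x:0→1, p:0→1
  Δ4: u:1→0, p:1→0
  Δ5: r:0→1, p:0→1
  (5Δ to stable)
t=7 Δ0: q=0 r=1 x=1 u=0 p=1 clk=1 v=1
  Δ1: clk:1→0
  (1Δ to stable)
t=8 Δ0: q=0 r=1 x=1 u=0 p=1 clk=0 v=1
  Δ1: clk:0→1
  Δ2: q:0→1
  Δ3: x:1→0, p:1→0
  Δ4: u:0→1, p:0→1
  Δ5: r:1→0, p:1→0
  (5Δ to stable)
t=9 Δ0: q=1 r=0 x=0 u=1 p=0 clk=1 v=1
  Δ1: clk:1→0
  (1Δ to stable)

no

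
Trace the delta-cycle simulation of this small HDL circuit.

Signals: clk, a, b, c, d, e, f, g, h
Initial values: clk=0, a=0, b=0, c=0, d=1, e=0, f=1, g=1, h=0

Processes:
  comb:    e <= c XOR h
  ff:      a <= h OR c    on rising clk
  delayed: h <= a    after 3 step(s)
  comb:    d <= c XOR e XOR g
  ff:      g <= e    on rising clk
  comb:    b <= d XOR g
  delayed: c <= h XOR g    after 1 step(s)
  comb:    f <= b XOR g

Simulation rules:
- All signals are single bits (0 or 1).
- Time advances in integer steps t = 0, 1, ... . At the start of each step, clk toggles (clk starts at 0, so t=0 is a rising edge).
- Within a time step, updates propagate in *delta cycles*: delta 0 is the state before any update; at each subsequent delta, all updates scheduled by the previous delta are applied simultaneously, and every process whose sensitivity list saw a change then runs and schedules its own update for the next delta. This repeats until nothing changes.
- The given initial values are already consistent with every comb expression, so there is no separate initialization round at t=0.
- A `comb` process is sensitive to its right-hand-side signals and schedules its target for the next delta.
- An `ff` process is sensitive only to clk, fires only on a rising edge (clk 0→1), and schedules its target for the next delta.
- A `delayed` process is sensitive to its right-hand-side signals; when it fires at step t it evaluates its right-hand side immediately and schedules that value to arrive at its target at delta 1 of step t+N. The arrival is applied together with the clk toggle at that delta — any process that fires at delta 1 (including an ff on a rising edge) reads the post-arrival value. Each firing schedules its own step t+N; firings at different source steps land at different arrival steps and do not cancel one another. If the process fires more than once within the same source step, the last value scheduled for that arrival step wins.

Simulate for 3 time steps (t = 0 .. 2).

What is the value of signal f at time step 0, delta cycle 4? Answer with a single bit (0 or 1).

[bits: g,h,clk,c,f,e,d,a,b]
t=0: Δ0=100010100 Δ1=101010100 Δ2=001010100 Δ3=001000001 Δ4=001010000 Δ5=001000000 | 5Δ
t=1: Δ0=001000000 Δ1=000000000 | 1Δ
t=2: Δ0=000000000 Δ1=001000000 | 1Δ

1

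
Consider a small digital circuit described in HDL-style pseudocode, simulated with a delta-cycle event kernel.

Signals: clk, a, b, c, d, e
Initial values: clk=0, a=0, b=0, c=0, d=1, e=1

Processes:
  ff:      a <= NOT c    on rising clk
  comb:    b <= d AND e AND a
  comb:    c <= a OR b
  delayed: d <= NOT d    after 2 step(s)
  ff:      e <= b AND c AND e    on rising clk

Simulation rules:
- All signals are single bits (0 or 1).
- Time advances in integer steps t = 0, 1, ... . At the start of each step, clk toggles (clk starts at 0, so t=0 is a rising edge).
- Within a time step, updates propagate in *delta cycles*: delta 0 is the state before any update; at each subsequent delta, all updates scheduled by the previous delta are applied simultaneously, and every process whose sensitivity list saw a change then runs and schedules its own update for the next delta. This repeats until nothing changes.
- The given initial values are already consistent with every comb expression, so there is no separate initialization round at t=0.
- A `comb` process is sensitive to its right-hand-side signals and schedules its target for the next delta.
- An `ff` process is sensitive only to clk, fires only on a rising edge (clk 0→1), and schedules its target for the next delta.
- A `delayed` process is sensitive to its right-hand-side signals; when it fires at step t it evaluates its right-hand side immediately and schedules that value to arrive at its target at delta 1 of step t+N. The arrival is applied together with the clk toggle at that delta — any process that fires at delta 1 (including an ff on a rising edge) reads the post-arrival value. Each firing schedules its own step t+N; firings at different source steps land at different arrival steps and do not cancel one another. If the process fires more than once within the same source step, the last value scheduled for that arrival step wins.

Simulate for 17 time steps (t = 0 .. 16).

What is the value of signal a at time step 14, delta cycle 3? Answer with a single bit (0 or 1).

0

t=0 Δ0: e=1 a=0 clk=0 b=0 c=0 d=1
  Δ1: clk:0→1
  Δ2: e:1→0, a:0→1
  Δ3: c:0→1
  (3Δ to stable)
t=1 Δ0: e=0 a=1 clk=1 b=0 c=1 d=1
  Δ1: clk:1→0
  (1Δ to stable)
t=2 Δ0: e=0 a=1 clk=0 b=0 c=1 d=1
  Δ1: clk:0→1
  Δ2: a:1→0
  Δ3: c:1→0
  (3Δ to stable)
t=3 Δ0: e=0 a=0 clk=1 b=0 c=0 d=1
  Δ1: clk:1→0
  (1Δ to stable)
t=4 Δ0: e=0 a=0 clk=0 b=0 c=0 d=1
  Δ1: clk:0→1
  Δ2: a:0→1
  Δ3: c:0→1
  (3Δ to stable)
t=5 Δ0: e=0 a=1 clk=1 b=0 c=1 d=1
  Δ1: clk:1→0
  (1Δ to stable)
t=6 Δ0: e=0 a=1 clk=0 b=0 c=1 d=1
  Δ1: clk:0→1
  Δ2: a:1→0
  Δ3: c:1→0
  (3Δ to stable)
t=7 Δ0: e=0 a=0 clk=1 b=0 c=0 d=1
  Δ1: clk:1→0
  (1Δ to stable)
t=8 Δ0: e=0 a=0 clk=0 b=0 c=0 d=1
  Δ1: clk:0→1
  Δ2: a:0→1
  Δ3: c:0→1
  (3Δ to stable)
t=9 Δ0: e=0 a=1 clk=1 b=0 c=1 d=1
  Δ1: clk:1→0
  (1Δ to stable)
t=10 Δ0: e=0 a=1 clk=0 b=0 c=1 d=1
  Δ1: clk:0→1
  Δ2: a:1→0
  Δ3: c:1→0
  (3Δ to stable)
t=11 Δ0: e=0 a=0 clk=1 b=0 c=0 d=1
  Δ1: clk:1→0
  (1Δ to stable)
t=12 Δ0: e=0 a=0 clk=0 b=0 c=0 d=1
  Δ1: clk:0→1
  Δ2: a:0→1
  Δ3: c:0→1
  (3Δ to stable)
t=13 Δ0: e=0 a=1 clk=1 b=0 c=1 d=1
  Δ1: clk:1→0
  (1Δ to stable)
t=14 Δ0: e=0 a=1 clk=0 b=0 c=1 d=1
  Δ1: clk:0→1
  Δ2: a:1→0
  Δ3: c:1→0
  (3Δ to stable)
t=15 Δ0: e=0 a=0 clk=1 b=0 c=0 d=1
  Δ1: clk:1→0
  (1Δ to stable)
t=16 Δ0: e=0 a=0 clk=0 b=0 c=0 d=1
  Δ1: clk:0→1
  Δ2: a:0→1
  Δ3: c:0→1
  (3Δ to stable)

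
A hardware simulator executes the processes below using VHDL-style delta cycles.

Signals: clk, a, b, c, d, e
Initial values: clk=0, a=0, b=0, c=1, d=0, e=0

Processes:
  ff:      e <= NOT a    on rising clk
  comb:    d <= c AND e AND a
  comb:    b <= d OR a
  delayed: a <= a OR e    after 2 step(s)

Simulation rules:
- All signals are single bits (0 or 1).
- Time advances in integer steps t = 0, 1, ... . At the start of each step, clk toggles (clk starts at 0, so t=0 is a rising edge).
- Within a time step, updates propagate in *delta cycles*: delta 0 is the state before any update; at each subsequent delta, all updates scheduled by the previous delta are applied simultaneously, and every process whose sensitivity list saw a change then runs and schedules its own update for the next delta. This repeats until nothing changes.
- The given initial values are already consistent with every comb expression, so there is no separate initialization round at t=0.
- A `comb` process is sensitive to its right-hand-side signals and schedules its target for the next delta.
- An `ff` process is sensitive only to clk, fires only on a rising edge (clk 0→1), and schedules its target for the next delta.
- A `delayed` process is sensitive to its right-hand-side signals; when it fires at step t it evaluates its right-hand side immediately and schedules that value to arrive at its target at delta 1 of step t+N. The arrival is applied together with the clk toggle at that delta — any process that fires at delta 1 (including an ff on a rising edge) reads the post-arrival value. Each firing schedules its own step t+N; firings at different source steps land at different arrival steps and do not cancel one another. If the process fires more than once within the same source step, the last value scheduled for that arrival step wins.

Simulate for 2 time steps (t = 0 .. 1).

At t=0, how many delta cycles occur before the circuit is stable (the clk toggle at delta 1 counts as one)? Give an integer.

t0.Δ0 d=0 e=0 b=0 a=0 clk=0 c=1
t0.Δ1 d=0 e=0 b=0 a=0 clk=1 c=1
t0.Δ2 d=0 e=1 b=0 a=0 clk=1 c=1
t1.Δ0 d=0 e=1 b=0 a=0 clk=1 c=1
t1.Δ1 d=0 e=1 b=0 a=0 clk=0 c=1

2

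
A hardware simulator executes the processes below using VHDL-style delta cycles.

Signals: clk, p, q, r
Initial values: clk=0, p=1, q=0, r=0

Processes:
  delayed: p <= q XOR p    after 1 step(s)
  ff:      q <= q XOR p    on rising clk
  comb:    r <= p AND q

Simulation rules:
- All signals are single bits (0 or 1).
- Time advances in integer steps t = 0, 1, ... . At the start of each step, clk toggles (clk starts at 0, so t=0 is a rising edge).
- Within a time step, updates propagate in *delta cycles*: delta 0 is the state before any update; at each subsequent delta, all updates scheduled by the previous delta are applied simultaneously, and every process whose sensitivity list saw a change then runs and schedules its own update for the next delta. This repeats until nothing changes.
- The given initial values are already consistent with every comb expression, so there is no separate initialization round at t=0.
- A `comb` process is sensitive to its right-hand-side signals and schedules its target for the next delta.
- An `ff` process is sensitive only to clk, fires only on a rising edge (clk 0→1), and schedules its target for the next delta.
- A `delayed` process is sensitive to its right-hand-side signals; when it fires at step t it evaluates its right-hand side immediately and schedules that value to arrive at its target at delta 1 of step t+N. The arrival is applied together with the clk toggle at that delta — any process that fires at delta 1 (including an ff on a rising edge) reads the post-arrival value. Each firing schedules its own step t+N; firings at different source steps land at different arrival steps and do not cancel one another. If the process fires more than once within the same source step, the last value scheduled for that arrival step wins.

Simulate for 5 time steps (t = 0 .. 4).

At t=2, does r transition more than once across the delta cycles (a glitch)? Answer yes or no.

t0.Δ0 r=0 q=0 p=1 clk=0
t0.Δ1 r=0 q=0 p=1 clk=1
t0.Δ2 r=0 q=1 p=1 clk=1
t0.Δ3 r=1 q=1 p=1 clk=1
t1.Δ0 r=1 q=1 p=1 clk=1
t1.Δ1 r=1 q=1 p=0 clk=0
t1.Δ2 r=0 q=1 p=0 clk=0
t2.Δ0 r=0 q=1 p=0 clk=0
t2.Δ1 r=0 q=1 p=1 clk=1
t2.Δ2 r=1 q=0 p=1 clk=1
t2.Δ3 r=0 q=0 p=1 clk=1
t3.Δ0 r=0 q=0 p=1 clk=1
t3.Δ1 r=0 q=0 p=1 clk=0
t4.Δ0 r=0 q=0 p=1 clk=0
t4.Δ1 r=0 q=0 p=1 clk=1
t4.Δ2 r=0 q=1 p=1 clk=1
t4.Δ3 r=1 q=1 p=1 clk=1

yes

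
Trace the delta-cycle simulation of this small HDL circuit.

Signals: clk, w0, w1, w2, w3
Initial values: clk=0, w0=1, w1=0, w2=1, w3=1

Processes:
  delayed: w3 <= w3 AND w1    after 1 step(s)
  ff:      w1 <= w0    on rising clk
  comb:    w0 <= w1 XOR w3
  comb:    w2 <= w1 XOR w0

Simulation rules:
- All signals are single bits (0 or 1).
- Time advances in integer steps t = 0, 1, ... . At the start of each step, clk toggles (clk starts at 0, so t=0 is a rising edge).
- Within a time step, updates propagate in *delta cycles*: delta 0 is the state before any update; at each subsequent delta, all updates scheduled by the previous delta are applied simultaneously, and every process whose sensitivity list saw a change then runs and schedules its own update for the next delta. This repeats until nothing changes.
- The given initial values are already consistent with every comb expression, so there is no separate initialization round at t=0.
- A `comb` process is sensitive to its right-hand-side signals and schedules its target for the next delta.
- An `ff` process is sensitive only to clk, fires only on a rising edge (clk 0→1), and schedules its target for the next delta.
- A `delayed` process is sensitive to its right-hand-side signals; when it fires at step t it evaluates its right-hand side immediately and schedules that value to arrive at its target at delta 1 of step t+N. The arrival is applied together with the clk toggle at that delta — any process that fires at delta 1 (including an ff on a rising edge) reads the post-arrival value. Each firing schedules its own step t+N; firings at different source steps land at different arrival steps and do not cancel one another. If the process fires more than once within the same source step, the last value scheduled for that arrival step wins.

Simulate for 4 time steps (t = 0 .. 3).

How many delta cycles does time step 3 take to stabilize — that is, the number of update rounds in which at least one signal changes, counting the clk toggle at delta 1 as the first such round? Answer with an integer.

3

t=0 Δ0: w2=1 w3=1 clk=0 w1=0 w0=1
  Δ1: clk:0→1
  Δ2: w1:0→1
  Δ3: w2:1→0, w0:1→0
  Δ4: w2:0→1
  (4Δ to stable)
t=1 Δ0: w2=1 w3=1 clk=1 w1=1 w0=0
  Δ1: clk:1→0
  (1Δ to stable)
t=2 Δ0: w2=1 w3=1 clk=0 w1=1 w0=0
  Δ1: clk:0→1
  Δ2: w1:1→0
  Δ3: w2:1→0, w0:0→1
  Δ4: w2:0→1
  (4Δ to stable)
t=3 Δ0: w2=1 w3=1 clk=1 w1=0 w0=1
  Δ1: w3:1→0, clk:1→0
  Δ2: w0:1→0
  Δ3: w2:1→0
  (3Δ to stable)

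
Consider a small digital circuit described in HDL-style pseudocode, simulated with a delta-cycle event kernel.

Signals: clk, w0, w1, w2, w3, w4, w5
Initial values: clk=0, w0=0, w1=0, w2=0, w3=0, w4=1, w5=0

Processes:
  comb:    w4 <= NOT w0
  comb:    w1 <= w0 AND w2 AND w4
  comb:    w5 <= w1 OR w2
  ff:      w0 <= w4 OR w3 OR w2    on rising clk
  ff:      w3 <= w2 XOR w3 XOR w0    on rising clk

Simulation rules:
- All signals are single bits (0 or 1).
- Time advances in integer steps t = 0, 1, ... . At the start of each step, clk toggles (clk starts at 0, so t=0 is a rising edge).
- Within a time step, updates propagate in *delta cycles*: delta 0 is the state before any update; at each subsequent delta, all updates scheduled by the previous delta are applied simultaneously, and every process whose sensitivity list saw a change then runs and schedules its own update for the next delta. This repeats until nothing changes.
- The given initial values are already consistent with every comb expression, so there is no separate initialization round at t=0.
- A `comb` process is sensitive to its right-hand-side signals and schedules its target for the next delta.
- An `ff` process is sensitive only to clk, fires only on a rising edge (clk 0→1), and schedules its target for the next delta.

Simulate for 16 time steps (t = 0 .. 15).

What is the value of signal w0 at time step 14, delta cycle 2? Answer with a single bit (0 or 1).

t=0 Δ0: w5=0 w3=0 w4=1 w0=0 clk=0 w1=0 w2=0
  Δ1: clk:0→1
  Δ2: w0:0→1
  Δ3: w4:1→0
  (3Δ to stable)
t=1 Δ0: w5=0 w3=0 w4=0 w0=1 clk=1 w1=0 w2=0
  Δ1: clk:1→0
  (1Δ to stable)
t=2 Δ0: w5=0 w3=0 w4=0 w0=1 clk=0 w1=0 w2=0
  Δ1: clk:0→1
  Δ2: w3:0→1, w0:1→0
  Δ3: w4:0→1
  (3Δ to stable)
t=3 Δ0: w5=0 w3=1 w4=1 w0=0 clk=1 w1=0 w2=0
  Δ1: clk:1→0
  (1Δ to stable)
t=4 Δ0: w5=0 w3=1 w4=1 w0=0 clk=0 w1=0 w2=0
  Δ1: clk:0→1
  Δ2: w0:0→1
  Δ3: w4:1→0
  (3Δ to stable)
t=5 Δ0: w5=0 w3=1 w4=0 w0=1 clk=1 w1=0 w2=0
  Δ1: clk:1→0
  (1Δ to stable)
t=6 Δ0: w5=0 w3=1 w4=0 w0=1 clk=0 w1=0 w2=0
  Δ1: clk:0→1
  Δ2: w3:1→0
  (2Δ to stable)
t=7 Δ0: w5=0 w3=0 w4=0 w0=1 clk=1 w1=0 w2=0
  Δ1: clk:1→0
  (1Δ to stable)
t=8 Δ0: w5=0 w3=0 w4=0 w0=1 clk=0 w1=0 w2=0
  Δ1: clk:0→1
  Δ2: w3:0→1, w0:1→0
  Δ3: w4:0→1
  (3Δ to stable)
t=9 Δ0: w5=0 w3=1 w4=1 w0=0 clk=1 w1=0 w2=0
  Δ1: clk:1→0
  (1Δ to stable)
t=10 Δ0: w5=0 w3=1 w4=1 w0=0 clk=0 w1=0 w2=0
  Δ1: clk:0→1
  Δ2: w0:0→1
  Δ3: w4:1→0
  (3Δ to stable)
t=11 Δ0: w5=0 w3=1 w4=0 w0=1 clk=1 w1=0 w2=0
  Δ1: clk:1→0
  (1Δ to stable)
t=12 Δ0: w5=0 w3=1 w4=0 w0=1 clk=0 w1=0 w2=0
  Δ1: clk:0→1
  Δ2: w3:1→0
  (2Δ to stable)
t=13 Δ0: w5=0 w3=0 w4=0 w0=1 clk=1 w1=0 w2=0
  Δ1: clk:1→0
  (1Δ to stable)
t=14 Δ0: w5=0 w3=0 w4=0 w0=1 clk=0 w1=0 w2=0
  Δ1: clk:0→1
  Δ2: w3:0→1, w0:1→0
  Δ3: w4:0→1
  (3Δ to stable)
t=15 Δ0: w5=0 w3=1 w4=1 w0=0 clk=1 w1=0 w2=0
  Δ1: clk:1→0
  (1Δ to stable)

0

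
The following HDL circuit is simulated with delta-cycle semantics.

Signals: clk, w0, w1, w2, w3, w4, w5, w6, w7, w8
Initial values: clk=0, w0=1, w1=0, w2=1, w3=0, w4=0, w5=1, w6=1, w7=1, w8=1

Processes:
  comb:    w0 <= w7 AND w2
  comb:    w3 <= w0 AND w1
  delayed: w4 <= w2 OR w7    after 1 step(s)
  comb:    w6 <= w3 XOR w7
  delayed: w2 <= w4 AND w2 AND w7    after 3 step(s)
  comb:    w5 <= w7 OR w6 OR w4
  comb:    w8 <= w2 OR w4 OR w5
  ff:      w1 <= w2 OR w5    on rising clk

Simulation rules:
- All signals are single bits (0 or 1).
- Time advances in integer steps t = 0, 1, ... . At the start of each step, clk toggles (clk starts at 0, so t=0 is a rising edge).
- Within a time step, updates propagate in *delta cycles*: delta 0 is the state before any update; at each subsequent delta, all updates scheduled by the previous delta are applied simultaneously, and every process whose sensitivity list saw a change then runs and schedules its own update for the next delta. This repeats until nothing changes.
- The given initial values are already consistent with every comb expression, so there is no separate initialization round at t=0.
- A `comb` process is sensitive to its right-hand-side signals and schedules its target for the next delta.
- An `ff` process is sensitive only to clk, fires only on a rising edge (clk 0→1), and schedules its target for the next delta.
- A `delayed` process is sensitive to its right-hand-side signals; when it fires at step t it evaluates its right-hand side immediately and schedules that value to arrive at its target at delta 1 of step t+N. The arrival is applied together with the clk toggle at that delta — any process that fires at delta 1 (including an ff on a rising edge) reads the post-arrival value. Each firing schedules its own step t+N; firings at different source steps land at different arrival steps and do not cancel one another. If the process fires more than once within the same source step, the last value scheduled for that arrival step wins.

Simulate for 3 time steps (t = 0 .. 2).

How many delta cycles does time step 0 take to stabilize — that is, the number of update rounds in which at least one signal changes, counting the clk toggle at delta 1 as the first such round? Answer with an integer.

t0.Δ0 w4=0 clk=0 w5=1 w0=1 w8=1 w2=1 w3=0 w7=1 w1=0 w6=1
t0.Δ1 w4=0 clk=1 w5=1 w0=1 w8=1 w2=1 w3=0 w7=1 w1=0 w6=1
t0.Δ2 w4=0 clk=1 w5=1 w0=1 w8=1 w2=1 w3=0 w7=1 w1=1 w6=1
t0.Δ3 w4=0 clk=1 w5=1 w0=1 w8=1 w2=1 w3=1 w7=1 w1=1 w6=1
t0.Δ4 w4=0 clk=1 w5=1 w0=1 w8=1 w2=1 w3=1 w7=1 w1=1 w6=0
t1.Δ0 w4=0 clk=1 w5=1 w0=1 w8=1 w2=1 w3=1 w7=1 w1=1 w6=0
t1.Δ1 w4=0 clk=0 w5=1 w0=1 w8=1 w2=1 w3=1 w7=1 w1=1 w6=0
t2.Δ0 w4=0 clk=0 w5=1 w0=1 w8=1 w2=1 w3=1 w7=1 w1=1 w6=0
t2.Δ1 w4=0 clk=1 w5=1 w0=1 w8=1 w2=1 w3=1 w7=1 w1=1 w6=0

4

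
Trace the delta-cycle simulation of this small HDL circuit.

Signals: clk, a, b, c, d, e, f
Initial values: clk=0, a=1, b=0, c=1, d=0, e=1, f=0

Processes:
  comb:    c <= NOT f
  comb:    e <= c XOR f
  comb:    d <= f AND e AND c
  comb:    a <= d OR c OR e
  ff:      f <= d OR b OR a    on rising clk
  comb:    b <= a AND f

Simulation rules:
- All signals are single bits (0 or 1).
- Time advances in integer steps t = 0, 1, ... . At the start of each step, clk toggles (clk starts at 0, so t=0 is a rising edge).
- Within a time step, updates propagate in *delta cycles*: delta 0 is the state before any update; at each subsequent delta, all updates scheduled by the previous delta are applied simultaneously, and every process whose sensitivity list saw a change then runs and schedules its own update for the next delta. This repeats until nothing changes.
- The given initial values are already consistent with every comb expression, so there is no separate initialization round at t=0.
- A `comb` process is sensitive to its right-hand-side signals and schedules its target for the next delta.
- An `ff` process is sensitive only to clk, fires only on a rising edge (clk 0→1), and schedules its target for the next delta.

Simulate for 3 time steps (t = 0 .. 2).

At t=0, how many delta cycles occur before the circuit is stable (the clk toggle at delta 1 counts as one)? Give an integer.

t0.Δ0 e=1 b=0 d=0 a=1 f=0 c=1 clk=0
t0.Δ1 e=1 b=0 d=0 a=1 f=0 c=1 clk=1
t0.Δ2 e=1 b=0 d=0 a=1 f=1 c=1 clk=1
t0.Δ3 e=0 b=1 d=1 a=1 f=1 c=0 clk=1
t0.Δ4 e=1 b=1 d=0 a=1 f=1 c=0 clk=1
t1.Δ0 e=1 b=1 d=0 a=1 f=1 c=0 clk=1
t1.Δ1 e=1 b=1 d=0 a=1 f=1 c=0 clk=0
t2.Δ0 e=1 b=1 d=0 a=1 f=1 c=0 clk=0
t2.Δ1 e=1 b=1 d=0 a=1 f=1 c=0 clk=1

4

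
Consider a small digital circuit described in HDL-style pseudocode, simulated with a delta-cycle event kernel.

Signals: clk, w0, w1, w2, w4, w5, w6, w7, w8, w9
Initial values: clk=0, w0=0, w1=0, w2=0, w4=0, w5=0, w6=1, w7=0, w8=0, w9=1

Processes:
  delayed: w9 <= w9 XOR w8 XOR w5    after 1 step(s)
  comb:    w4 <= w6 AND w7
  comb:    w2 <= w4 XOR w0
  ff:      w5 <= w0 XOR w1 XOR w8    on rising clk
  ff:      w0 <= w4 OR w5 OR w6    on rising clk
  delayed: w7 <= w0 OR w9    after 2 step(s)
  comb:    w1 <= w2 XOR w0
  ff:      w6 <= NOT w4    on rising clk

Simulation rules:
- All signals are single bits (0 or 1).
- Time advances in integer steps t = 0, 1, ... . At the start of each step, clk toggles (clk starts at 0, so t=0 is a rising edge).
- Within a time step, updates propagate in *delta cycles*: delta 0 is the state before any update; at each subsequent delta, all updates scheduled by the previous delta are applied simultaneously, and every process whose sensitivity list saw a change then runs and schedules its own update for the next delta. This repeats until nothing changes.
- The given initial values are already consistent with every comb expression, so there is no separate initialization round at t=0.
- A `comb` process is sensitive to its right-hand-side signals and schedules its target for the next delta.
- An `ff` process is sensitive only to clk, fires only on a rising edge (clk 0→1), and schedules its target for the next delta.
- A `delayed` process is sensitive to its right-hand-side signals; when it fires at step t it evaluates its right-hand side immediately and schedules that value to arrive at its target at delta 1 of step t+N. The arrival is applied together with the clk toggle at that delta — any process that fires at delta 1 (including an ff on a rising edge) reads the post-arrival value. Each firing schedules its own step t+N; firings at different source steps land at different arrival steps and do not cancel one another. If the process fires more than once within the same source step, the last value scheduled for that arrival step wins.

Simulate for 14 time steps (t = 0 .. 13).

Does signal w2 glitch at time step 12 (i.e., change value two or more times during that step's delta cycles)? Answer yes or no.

t0.Δ0 w4=0 w8=0 w6=1 w7=0 clk=0 w9=1 w5=0 w2=0 w1=0 w0=0
t0.Δ1 w4=0 w8=0 w6=1 w7=0 clk=1 w9=1 w5=0 w2=0 w1=0 w0=0
t0.Δ2 w4=0 w8=0 w6=1 w7=0 clk=1 w9=1 w5=0 w2=0 w1=0 w0=1
t0.Δ3 w4=0 w8=0 w6=1 w7=0 clk=1 w9=1 w5=0 w2=1 w1=1 w0=1
t0.Δ4 w4=0 w8=0 w6=1 w7=0 clk=1 w9=1 w5=0 w2=1 w1=0 w0=1
t1.Δ0 w4=0 w8=0 w6=1 w7=0 clk=1 w9=1 w5=0 w2=1 w1=0 w0=1
t1.Δ1 w4=0 w8=0 w6=1 w7=0 clk=0 w9=1 w5=0 w2=1 w1=0 w0=1
t2.Δ0 w4=0 w8=0 w6=1 w7=0 clk=0 w9=1 w5=0 w2=1 w1=0 w0=1
t2.Δ1 w4=0 w8=0 w6=1 w7=1 clk=1 w9=1 w5=0 w2=1 w1=0 w0=1
t2.Δ2 w4=1 w8=0 w6=1 w7=1 clk=1 w9=1 w5=1 w2=1 w1=0 w0=1
t2.Δ3 w4=1 w8=0 w6=1 w7=1 clk=1 w9=1 w5=1 w2=0 w1=0 w0=1
t2.Δ4 w4=1 w8=0 w6=1 w7=1 clk=1 w9=1 w5=1 w2=0 w1=1 w0=1
t3.Δ0 w4=1 w8=0 w6=1 w7=1 clk=1 w9=1 w5=1 w2=0 w1=1 w0=1
t3.Δ1 w4=1 w8=0 w6=1 w7=1 clk=0 w9=0 w5=1 w2=0 w1=1 w0=1
t4.Δ0 w4=1 w8=0 w6=1 w7=1 clk=0 w9=0 w5=1 w2=0 w1=1 w0=1
t4.Δ1 w4=1 w8=0 w6=1 w7=1 clk=1 w9=1 w5=1 w2=0 w1=1 w0=1
t4.Δ2 w4=1 w8=0 w6=0 w7=1 clk=1 w9=1 w5=0 w2=0 w1=1 w0=1
t4.Δ3 w4=0 w8=0 w6=0 w7=1 clk=1 w9=1 w5=0 w2=0 w1=1 w0=1
t4.Δ4 w4=0 w8=0 w6=0 w7=1 clk=1 w9=1 w5=0 w2=1 w1=1 w0=1
t4.Δ5 w4=0 w8=0 w6=0 w7=1 clk=1 w9=1 w5=0 w2=1 w1=0 w0=1
t5.Δ0 w4=0 w8=0 w6=0 w7=1 clk=1 w9=1 w5=0 w2=1 w1=0 w0=1
t5.Δ1 w4=0 w8=0 w6=0 w7=1 clk=0 w9=1 w5=0 w2=1 w1=0 w0=1
t6.Δ0 w4=0 w8=0 w6=0 w7=1 clk=0 w9=1 w5=0 w2=1 w1=0 w0=1
t6.Δ1 w4=0 w8=0 w6=0 w7=1 clk=1 w9=1 w5=0 w2=1 w1=0 w0=1
t6.Δ2 w4=0 w8=0 w6=1 w7=1 clk=1 w9=1 w5=1 w2=1 w1=0 w0=0
t6.Δ3 w4=1 w8=0 w6=1 w7=1 clk=1 w9=1 w5=1 w2=0 w1=1 w0=0
t6.Δ4 w4=1 w8=0 w6=1 w7=1 clk=1 w9=1 w5=1 w2=1 w1=0 w0=0
t6.Δ5 w4=1 w8=0 w6=1 w7=1 clk=1 w9=1 w5=1 w2=1 w1=1 w0=0
t7.Δ0 w4=1 w8=0 w6=1 w7=1 clk=1 w9=1 w5=1 w2=1 w1=1 w0=0
t7.Δ1 w4=1 w8=0 w6=1 w7=1 clk=0 w9=0 w5=1 w2=1 w1=1 w0=0
t8.Δ0 w4=1 w8=0 w6=1 w7=1 clk=0 w9=0 w5=1 w2=1 w1=1 w0=0
t8.Δ1 w4=1 w8=0 w6=1 w7=1 clk=1 w9=1 w5=1 w2=1 w1=1 w0=0
t8.Δ2 w4=1 w8=0 w6=0 w7=1 clk=1 w9=1 w5=1 w2=1 w1=1 w0=1
t8.Δ3 w4=0 w8=0 w6=0 w7=1 clk=1 w9=1 w5=1 w2=0 w1=0 w0=1
t8.Δ4 w4=0 w8=0 w6=0 w7=1 clk=1 w9=1 w5=1 w2=1 w1=1 w0=1
t8.Δ5 w4=0 w8=0 w6=0 w7=1 clk=1 w9=1 w5=1 w2=1 w1=0 w0=1
t9.Δ0 w4=0 w8=0 w6=0 w7=1 clk=1 w9=1 w5=1 w2=1 w1=0 w0=1
t9.Δ1 w4=0 w8=0 w6=0 w7=0 clk=0 w9=0 w5=1 w2=1 w1=0 w0=1
t10.Δ0 w4=0 w8=0 w6=0 w7=0 clk=0 w9=0 w5=1 w2=1 w1=0 w0=1
t10.Δ1 w4=0 w8=0 w6=0 w7=1 clk=1 w9=1 w5=1 w2=1 w1=0 w0=1
t10.Δ2 w4=0 w8=0 w6=1 w7=1 clk=1 w9=1 w5=1 w2=1 w1=0 w0=1
t10.Δ3 w4=1 w8=0 w6=1 w7=1 clk=1 w9=1 w5=1 w2=1 w1=0 w0=1
t10.Δ4 w4=1 w8=0 w6=1 w7=1 clk=1 w9=1 w5=1 w2=0 w1=0 w0=1
t10.Δ5 w4=1 w8=0 w6=1 w7=1 clk=1 w9=1 w5=1 w2=0 w1=1 w0=1
t11.Δ0 w4=1 w8=0 w6=1 w7=1 clk=1 w9=1 w5=1 w2=0 w1=1 w0=1
t11.Δ1 w4=1 w8=0 w6=1 w7=1 clk=0 w9=0 w5=1 w2=0 w1=1 w0=1
t12.Δ0 w4=1 w8=0 w6=1 w7=1 clk=0 w9=0 w5=1 w2=0 w1=1 w0=1
t12.Δ1 w4=1 w8=0 w6=1 w7=1 clk=1 w9=1 w5=1 w2=0 w1=1 w0=1
t12.Δ2 w4=1 w8=0 w6=0 w7=1 clk=1 w9=1 w5=0 w2=0 w1=1 w0=1
t12.Δ3 w4=0 w8=0 w6=0 w7=1 clk=1 w9=1 w5=0 w2=0 w1=1 w0=1
t12.Δ4 w4=0 w8=0 w6=0 w7=1 clk=1 w9=1 w5=0 w2=1 w1=1 w0=1
t12.Δ5 w4=0 w8=0 w6=0 w7=1 clk=1 w9=1 w5=0 w2=1 w1=0 w0=1
t13.Δ0 w4=0 w8=0 w6=0 w7=1 clk=1 w9=1 w5=0 w2=1 w1=0 w0=1
t13.Δ1 w4=0 w8=0 w6=0 w7=1 clk=0 w9=1 w5=0 w2=1 w1=0 w0=1

no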